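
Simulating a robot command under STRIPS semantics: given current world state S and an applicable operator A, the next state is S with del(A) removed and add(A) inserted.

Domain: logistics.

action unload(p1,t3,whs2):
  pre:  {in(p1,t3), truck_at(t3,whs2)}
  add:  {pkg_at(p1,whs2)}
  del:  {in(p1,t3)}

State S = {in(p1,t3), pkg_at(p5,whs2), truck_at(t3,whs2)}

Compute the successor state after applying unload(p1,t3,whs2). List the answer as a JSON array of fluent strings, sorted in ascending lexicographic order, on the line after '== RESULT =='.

Compute (S \ del) ∪ add:
  pre ⊆ S: {in(p1,t3), truck_at(t3,whs2)} ⊆ S  — applicable
  S \ del = {pkg_at(p5,whs2), truck_at(t3,whs2)}
  ∪ add   = {pkg_at(p1,whs2), pkg_at(p5,whs2), truck_at(t3,whs2)}

== RESULT ==
["pkg_at(p1,whs2)", "pkg_at(p5,whs2)", "truck_at(t3,whs2)"]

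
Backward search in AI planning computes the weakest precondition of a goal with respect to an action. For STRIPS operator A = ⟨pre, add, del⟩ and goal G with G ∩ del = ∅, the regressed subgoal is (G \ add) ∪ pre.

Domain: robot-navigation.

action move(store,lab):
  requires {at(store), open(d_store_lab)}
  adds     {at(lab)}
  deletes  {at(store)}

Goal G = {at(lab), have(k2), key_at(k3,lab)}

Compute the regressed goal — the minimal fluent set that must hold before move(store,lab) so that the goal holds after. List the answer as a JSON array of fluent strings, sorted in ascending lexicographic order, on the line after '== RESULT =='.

Compute (G \ add) ∪ pre:
  G ∩ del = {}  (empty — regression defined)
  G \ add = {at(lab), have(k2), key_at(k3,lab)} \ {at(lab)} = {have(k2), key_at(k3,lab)}
  ∪ pre   = {have(k2), key_at(k3,lab)} ∪ {at(store), open(d_store_lab)}
          = {at(store), have(k2), key_at(k3,lab), open(d_store_lab)}

== RESULT ==
["at(store)", "have(k2)", "key_at(k3,lab)", "open(d_store_lab)"]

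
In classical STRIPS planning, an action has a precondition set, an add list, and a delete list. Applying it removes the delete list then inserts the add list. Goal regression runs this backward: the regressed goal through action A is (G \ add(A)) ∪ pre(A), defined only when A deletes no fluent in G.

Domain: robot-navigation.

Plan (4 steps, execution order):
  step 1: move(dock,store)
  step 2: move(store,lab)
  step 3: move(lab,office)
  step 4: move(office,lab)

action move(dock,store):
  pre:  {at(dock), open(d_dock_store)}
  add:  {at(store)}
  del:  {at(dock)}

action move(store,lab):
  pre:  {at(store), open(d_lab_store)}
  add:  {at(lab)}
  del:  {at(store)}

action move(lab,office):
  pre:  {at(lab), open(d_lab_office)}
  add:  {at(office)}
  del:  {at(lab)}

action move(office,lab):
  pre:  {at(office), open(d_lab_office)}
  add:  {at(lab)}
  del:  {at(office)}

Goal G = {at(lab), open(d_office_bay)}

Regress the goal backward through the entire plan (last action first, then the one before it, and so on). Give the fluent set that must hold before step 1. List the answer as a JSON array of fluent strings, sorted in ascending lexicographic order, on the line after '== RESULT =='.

Regress step by step:
  through step 4 (move(office,lab)): drop {at(lab)}, keep {open(d_office_bay)}, require {at(office), open(d_lab_office)}
    → {at(office), open(d_lab_office), open(d_office_bay)}
  through step 3 (move(lab,office)): drop {at(office)}, keep {open(d_lab_office), open(d_office_bay)}, require {at(lab), open(d_lab_office)}
    → {at(lab), open(d_lab_office), open(d_office_bay)}
  through step 2 (move(store,lab)): drop {at(lab)}, keep {open(d_lab_office), open(d_office_bay)}, require {at(store), open(d_lab_store)}
    → {at(store), open(d_lab_office), open(d_lab_store), open(d_office_bay)}
  through step 1 (move(dock,store)): drop {at(store)}, keep {open(d_lab_office), open(d_lab_store), open(d_office_bay)}, require {at(dock), open(d_dock_store)}
    → {at(dock), open(d_dock_store), open(d_lab_office), open(d_lab_store), open(d_office_bay)}

== RESULT ==
["at(dock)", "open(d_dock_store)", "open(d_lab_office)", "open(d_lab_store)", "open(d_office_bay)"]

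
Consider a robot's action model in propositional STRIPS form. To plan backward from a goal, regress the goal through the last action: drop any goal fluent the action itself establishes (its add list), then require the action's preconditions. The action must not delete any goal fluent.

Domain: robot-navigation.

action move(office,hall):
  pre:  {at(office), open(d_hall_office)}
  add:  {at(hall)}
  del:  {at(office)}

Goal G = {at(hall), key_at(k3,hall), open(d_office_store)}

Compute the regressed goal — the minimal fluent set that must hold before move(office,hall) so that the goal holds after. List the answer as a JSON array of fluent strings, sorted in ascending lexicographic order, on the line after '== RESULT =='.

Regress:
  G ∩ del = {}  (empty — regression defined)
  G \ add = {at(hall), key_at(k3,hall), open(d_office_store)} \ {at(hall)} = {key_at(k3,hall), open(d_office_store)}
  ∪ pre   = {key_at(k3,hall), open(d_office_store)} ∪ {at(office), open(d_hall_office)}
          = {at(office), key_at(k3,hall), open(d_hall_office), open(d_office_store)}

== RESULT ==
["at(office)", "key_at(k3,hall)", "open(d_hall_office)", "open(d_office_store)"]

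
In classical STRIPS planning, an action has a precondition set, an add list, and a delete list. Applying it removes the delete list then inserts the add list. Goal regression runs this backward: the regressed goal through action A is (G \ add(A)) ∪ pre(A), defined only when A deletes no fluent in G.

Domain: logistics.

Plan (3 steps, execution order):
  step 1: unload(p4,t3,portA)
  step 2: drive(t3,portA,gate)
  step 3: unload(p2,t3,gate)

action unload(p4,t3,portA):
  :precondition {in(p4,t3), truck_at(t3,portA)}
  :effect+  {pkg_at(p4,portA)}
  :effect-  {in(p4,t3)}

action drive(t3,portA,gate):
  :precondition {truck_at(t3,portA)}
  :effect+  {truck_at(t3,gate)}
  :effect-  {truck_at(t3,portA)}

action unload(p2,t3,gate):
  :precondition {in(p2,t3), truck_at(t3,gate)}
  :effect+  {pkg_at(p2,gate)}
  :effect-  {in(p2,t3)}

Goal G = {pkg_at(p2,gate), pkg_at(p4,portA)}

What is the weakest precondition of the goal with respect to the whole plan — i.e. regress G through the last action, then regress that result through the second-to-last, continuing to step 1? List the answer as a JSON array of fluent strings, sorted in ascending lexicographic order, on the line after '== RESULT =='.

Work backward from the goal:
  through step 3 (unload(p2,t3,gate)): drop {pkg_at(p2,gate)}, keep {pkg_at(p4,portA)}, require {in(p2,t3), truck_at(t3,gate)}
    → {in(p2,t3), pkg_at(p4,portA), truck_at(t3,gate)}
  through step 2 (drive(t3,portA,gate)): drop {truck_at(t3,gate)}, keep {in(p2,t3), pkg_at(p4,portA)}, require {truck_at(t3,portA)}
    → {in(p2,t3), pkg_at(p4,portA), truck_at(t3,portA)}
  through step 1 (unload(p4,t3,portA)): drop {pkg_at(p4,portA)}, keep {in(p2,t3), truck_at(t3,portA)}, require {in(p4,t3), truck_at(t3,portA)}
    → {in(p2,t3), in(p4,t3), truck_at(t3,portA)}

== RESULT ==
["in(p2,t3)", "in(p4,t3)", "truck_at(t3,portA)"]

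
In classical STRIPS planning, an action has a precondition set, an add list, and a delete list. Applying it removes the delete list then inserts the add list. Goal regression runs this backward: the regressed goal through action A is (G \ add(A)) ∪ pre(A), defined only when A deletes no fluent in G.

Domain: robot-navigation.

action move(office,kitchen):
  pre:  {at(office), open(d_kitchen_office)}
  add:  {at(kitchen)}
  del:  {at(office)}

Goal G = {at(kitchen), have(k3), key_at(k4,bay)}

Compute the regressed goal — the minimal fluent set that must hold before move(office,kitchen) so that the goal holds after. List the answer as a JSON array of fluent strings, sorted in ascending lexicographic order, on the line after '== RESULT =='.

Regress:
  G ∩ del = {}  (empty — regression defined)
  G \ add = {at(kitchen), have(k3), key_at(k4,bay)} \ {at(kitchen)} = {have(k3), key_at(k4,bay)}
  ∪ pre   = {have(k3), key_at(k4,bay)} ∪ {at(office), open(d_kitchen_office)}
          = {at(office), have(k3), key_at(k4,bay), open(d_kitchen_office)}

== RESULT ==
["at(office)", "have(k3)", "key_at(k4,bay)", "open(d_kitchen_office)"]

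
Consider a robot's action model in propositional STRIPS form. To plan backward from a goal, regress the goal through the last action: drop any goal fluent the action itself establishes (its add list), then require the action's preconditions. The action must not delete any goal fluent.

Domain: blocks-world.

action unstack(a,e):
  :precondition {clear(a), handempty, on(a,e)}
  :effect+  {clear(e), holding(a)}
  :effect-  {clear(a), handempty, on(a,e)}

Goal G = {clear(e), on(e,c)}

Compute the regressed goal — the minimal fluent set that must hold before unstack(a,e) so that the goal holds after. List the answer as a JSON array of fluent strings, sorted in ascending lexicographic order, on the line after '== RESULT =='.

Regress:
  G ∩ del = {}  (empty — regression defined)
  G \ add = {clear(e), on(e,c)} \ {clear(e), holding(a)} = {on(e,c)}
  ∪ pre   = {on(e,c)} ∪ {clear(a), handempty, on(a,e)}
          = {clear(a), handempty, on(a,e), on(e,c)}

== RESULT ==
["clear(a)", "handempty", "on(a,e)", "on(e,c)"]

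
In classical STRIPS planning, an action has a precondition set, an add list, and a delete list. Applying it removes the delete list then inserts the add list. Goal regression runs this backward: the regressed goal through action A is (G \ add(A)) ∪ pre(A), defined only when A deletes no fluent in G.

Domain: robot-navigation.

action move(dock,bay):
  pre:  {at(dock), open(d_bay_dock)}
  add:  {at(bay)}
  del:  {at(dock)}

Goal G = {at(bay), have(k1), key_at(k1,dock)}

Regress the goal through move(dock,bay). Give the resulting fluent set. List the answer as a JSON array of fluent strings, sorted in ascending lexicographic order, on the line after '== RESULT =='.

Regress:
  G ∩ del = {}  (empty — regression defined)
  G \ add = {at(bay), have(k1), key_at(k1,dock)} \ {at(bay)} = {have(k1), key_at(k1,dock)}
  ∪ pre   = {have(k1), key_at(k1,dock)} ∪ {at(dock), open(d_bay_dock)}
          = {at(dock), have(k1), key_at(k1,dock), open(d_bay_dock)}

== RESULT ==
["at(dock)", "have(k1)", "key_at(k1,dock)", "open(d_bay_dock)"]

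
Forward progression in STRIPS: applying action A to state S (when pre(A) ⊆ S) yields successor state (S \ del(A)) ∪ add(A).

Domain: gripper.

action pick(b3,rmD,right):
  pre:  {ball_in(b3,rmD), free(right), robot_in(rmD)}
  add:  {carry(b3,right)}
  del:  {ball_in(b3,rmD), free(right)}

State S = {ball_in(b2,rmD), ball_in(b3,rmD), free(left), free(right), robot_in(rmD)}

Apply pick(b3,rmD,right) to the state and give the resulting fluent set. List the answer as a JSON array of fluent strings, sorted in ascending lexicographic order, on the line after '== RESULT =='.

Compute (S \ del) ∪ add:
  pre ⊆ S: {ball_in(b3,rmD), free(right), robot_in(rmD)} ⊆ S  — applicable
  S \ del = {ball_in(b2,rmD), free(left), robot_in(rmD)}
  ∪ add   = {ball_in(b2,rmD), carry(b3,right), free(left), robot_in(rmD)}

== RESULT ==
["ball_in(b2,rmD)", "carry(b3,right)", "free(left)", "robot_in(rmD)"]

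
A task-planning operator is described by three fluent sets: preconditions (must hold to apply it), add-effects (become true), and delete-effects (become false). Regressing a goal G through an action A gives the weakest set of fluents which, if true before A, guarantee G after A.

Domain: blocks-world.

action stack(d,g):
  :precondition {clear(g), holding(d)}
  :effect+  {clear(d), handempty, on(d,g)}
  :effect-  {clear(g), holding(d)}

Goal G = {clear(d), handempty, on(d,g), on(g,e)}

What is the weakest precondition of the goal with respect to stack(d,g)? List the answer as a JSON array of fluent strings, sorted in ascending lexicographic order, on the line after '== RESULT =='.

Regress:
  G ∩ del = {}  (empty — regression defined)
  G \ add = {clear(d), handempty, on(d,g), on(g,e)} \ {clear(d), handempty, on(d,g)} = {on(g,e)}
  ∪ pre   = {on(g,e)} ∪ {clear(g), holding(d)}
          = {clear(g), holding(d), on(g,e)}

== RESULT ==
["clear(g)", "holding(d)", "on(g,e)"]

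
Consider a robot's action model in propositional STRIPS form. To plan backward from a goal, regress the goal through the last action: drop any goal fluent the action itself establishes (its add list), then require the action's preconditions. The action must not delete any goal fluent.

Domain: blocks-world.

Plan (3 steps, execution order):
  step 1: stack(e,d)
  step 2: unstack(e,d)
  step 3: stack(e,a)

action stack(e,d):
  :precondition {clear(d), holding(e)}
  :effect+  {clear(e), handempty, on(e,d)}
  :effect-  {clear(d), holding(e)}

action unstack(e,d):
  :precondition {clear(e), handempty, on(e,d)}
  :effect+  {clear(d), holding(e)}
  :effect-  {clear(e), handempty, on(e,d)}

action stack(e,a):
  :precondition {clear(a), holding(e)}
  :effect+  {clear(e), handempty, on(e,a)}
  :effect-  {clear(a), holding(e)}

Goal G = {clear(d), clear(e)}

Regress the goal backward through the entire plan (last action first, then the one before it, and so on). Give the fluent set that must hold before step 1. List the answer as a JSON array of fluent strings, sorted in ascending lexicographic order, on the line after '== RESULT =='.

Regress step by step:
  through step 3 (stack(e,a)): drop {clear(e)}, keep {clear(d)}, require {clear(a), holding(e)}
    → {clear(a), clear(d), holding(e)}
  through step 2 (unstack(e,d)): drop {clear(d), holding(e)}, keep {clear(a)}, require {clear(e), handempty, on(e,d)}
    → {clear(a), clear(e), handempty, on(e,d)}
  through step 1 (stack(e,d)): drop {clear(e), handempty, on(e,d)}, keep {clear(a)}, require {clear(d), holding(e)}
    → {clear(a), clear(d), holding(e)}

== RESULT ==
["clear(a)", "clear(d)", "holding(e)"]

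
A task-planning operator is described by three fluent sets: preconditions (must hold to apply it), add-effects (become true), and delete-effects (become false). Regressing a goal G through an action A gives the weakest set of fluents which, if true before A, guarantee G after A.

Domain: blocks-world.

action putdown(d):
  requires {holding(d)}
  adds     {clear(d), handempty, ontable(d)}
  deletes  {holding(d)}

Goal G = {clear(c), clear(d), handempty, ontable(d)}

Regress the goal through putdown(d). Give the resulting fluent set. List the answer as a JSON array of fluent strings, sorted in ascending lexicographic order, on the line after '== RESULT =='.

Regress:
  G ∩ del = {}  (empty — regression defined)
  G \ add = {clear(c), clear(d), handempty, ontable(d)} \ {clear(d), handempty, ontable(d)} = {clear(c)}
  ∪ pre   = {clear(c)} ∪ {holding(d)}
          = {clear(c), holding(d)}

== RESULT ==
["clear(c)", "holding(d)"]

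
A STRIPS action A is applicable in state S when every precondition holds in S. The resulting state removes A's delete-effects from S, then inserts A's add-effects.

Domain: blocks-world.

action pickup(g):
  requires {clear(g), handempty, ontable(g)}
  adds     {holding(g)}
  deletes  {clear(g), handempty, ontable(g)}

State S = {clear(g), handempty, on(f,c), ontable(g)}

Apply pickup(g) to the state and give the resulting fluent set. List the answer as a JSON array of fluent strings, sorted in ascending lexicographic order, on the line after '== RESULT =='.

Progress:
  pre ⊆ S: {clear(g), handempty, ontable(g)} ⊆ S  — applicable
  S \ del = {on(f,c)}
  ∪ add   = {holding(g), on(f,c)}

== RESULT ==
["holding(g)", "on(f,c)"]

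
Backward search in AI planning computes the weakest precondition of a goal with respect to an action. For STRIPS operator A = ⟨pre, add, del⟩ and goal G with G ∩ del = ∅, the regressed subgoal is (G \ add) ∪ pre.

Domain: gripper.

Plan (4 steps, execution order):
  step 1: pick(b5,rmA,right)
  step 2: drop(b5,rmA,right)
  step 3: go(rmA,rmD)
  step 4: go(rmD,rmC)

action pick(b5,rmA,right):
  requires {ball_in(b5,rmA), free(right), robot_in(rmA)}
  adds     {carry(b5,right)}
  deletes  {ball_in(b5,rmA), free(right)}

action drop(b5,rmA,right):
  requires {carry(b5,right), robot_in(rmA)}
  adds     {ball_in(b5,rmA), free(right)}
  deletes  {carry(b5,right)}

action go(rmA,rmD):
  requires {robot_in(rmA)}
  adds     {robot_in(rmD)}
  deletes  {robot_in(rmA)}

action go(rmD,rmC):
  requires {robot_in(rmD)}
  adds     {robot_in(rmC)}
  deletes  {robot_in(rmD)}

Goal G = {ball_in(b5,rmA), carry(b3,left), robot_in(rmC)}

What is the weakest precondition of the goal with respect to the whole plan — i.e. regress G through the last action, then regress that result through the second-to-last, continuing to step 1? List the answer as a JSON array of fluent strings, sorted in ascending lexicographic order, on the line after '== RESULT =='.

Work backward from the goal:
  through step 4 (go(rmD,rmC)): drop {robot_in(rmC)}, keep {ball_in(b5,rmA), carry(b3,left)}, require {robot_in(rmD)}
    → {ball_in(b5,rmA), carry(b3,left), robot_in(rmD)}
  through step 3 (go(rmA,rmD)): drop {robot_in(rmD)}, keep {ball_in(b5,rmA), carry(b3,left)}, require {robot_in(rmA)}
    → {ball_in(b5,rmA), carry(b3,left), robot_in(rmA)}
  through step 2 (drop(b5,rmA,right)): drop {ball_in(b5,rmA)}, keep {carry(b3,left), robot_in(rmA)}, require {carry(b5,right), robot_in(rmA)}
    → {carry(b3,left), carry(b5,right), robot_in(rmA)}
  through step 1 (pick(b5,rmA,right)): drop {carry(b5,right)}, keep {carry(b3,left), robot_in(rmA)}, require {ball_in(b5,rmA), free(right), robot_in(rmA)}
    → {ball_in(b5,rmA), carry(b3,left), free(right), robot_in(rmA)}

== RESULT ==
["ball_in(b5,rmA)", "carry(b3,left)", "free(right)", "robot_in(rmA)"]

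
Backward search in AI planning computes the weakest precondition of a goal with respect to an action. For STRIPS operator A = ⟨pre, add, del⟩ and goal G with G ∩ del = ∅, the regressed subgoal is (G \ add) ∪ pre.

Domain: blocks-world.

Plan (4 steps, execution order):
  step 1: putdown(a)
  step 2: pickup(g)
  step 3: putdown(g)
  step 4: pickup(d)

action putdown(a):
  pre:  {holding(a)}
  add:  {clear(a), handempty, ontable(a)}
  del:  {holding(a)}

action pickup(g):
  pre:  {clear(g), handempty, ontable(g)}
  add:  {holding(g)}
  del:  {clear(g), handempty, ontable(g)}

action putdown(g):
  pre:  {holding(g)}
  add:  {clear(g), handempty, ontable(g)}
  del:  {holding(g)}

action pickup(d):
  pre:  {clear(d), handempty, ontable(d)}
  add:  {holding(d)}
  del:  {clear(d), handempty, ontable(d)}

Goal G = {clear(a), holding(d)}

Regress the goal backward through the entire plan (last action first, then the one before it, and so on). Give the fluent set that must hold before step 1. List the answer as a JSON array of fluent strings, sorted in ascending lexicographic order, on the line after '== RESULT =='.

Regress step by step:
  through step 4 (pickup(d)): drop {holding(d)}, keep {clear(a)}, require {clear(d), handempty, ontable(d)}
    → {clear(a), clear(d), handempty, ontable(d)}
  through step 3 (putdown(g)): drop {handempty}, keep {clear(a), clear(d), ontable(d)}, require {holding(g)}
    → {clear(a), clear(d), holding(g), ontable(d)}
  through step 2 (pickup(g)): drop {holding(g)}, keep {clear(a), clear(d), ontable(d)}, require {clear(g), handempty, ontable(g)}
    → {clear(a), clear(d), clear(g), handempty, ontable(d), ontable(g)}
  through step 1 (putdown(a)): drop {clear(a), handempty}, keep {clear(d), clear(g), ontable(d), ontable(g)}, require {holding(a)}
    → {clear(d), clear(g), holding(a), ontable(d), ontable(g)}

== RESULT ==
["clear(d)", "clear(g)", "holding(a)", "ontable(d)", "ontable(g)"]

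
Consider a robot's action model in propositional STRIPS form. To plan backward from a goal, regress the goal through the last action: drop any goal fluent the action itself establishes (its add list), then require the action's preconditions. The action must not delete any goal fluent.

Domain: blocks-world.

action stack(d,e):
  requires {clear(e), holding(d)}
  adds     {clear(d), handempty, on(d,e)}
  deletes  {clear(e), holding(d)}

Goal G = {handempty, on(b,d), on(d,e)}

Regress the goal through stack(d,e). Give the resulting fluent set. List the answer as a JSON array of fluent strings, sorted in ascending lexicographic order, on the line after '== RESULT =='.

Compute (G \ add) ∪ pre:
  G ∩ del = {}  (empty — regression defined)
  G \ add = {handempty, on(b,d), on(d,e)} \ {clear(d), handempty, on(d,e)} = {on(b,d)}
  ∪ pre   = {on(b,d)} ∪ {clear(e), holding(d)}
          = {clear(e), holding(d), on(b,d)}

== RESULT ==
["clear(e)", "holding(d)", "on(b,d)"]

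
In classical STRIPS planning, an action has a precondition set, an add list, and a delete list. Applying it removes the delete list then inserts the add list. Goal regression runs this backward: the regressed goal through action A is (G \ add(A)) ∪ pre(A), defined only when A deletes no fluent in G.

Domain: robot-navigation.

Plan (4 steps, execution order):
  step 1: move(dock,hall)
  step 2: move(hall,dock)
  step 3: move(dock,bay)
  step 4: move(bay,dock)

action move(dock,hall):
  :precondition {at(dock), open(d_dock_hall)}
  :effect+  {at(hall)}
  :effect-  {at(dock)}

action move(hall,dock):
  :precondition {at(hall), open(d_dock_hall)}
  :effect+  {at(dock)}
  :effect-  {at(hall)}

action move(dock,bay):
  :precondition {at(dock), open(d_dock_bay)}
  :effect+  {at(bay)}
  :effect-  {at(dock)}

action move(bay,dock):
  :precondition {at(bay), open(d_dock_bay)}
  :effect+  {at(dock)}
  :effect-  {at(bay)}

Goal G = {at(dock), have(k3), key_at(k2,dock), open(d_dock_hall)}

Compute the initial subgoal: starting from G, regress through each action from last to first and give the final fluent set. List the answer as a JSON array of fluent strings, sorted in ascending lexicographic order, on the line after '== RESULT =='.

Work backward from the goal:
  through step 4 (move(bay,dock)): drop {at(dock)}, keep {have(k3), key_at(k2,dock), open(d_dock_hall)}, require {at(bay), open(d_dock_bay)}
    → {at(bay), have(k3), key_at(k2,dock), open(d_dock_bay), open(d_dock_hall)}
  through step 3 (move(dock,bay)): drop {at(bay)}, keep {have(k3), key_at(k2,dock), open(d_dock_bay), open(d_dock_hall)}, require {at(dock), open(d_dock_bay)}
    → {at(dock), have(k3), key_at(k2,dock), open(d_dock_bay), open(d_dock_hall)}
  through step 2 (move(hall,dock)): drop {at(dock)}, keep {have(k3), key_at(k2,dock), open(d_dock_bay), open(d_dock_hall)}, require {at(hall), open(d_dock_hall)}
    → {at(hall), have(k3), key_at(k2,dock), open(d_dock_bay), open(d_dock_hall)}
  through step 1 (move(dock,hall)): drop {at(hall)}, keep {have(k3), key_at(k2,dock), open(d_dock_bay), open(d_dock_hall)}, require {at(dock), open(d_dock_hall)}
    → {at(dock), have(k3), key_at(k2,dock), open(d_dock_bay), open(d_dock_hall)}

== RESULT ==
["at(dock)", "have(k3)", "key_at(k2,dock)", "open(d_dock_bay)", "open(d_dock_hall)"]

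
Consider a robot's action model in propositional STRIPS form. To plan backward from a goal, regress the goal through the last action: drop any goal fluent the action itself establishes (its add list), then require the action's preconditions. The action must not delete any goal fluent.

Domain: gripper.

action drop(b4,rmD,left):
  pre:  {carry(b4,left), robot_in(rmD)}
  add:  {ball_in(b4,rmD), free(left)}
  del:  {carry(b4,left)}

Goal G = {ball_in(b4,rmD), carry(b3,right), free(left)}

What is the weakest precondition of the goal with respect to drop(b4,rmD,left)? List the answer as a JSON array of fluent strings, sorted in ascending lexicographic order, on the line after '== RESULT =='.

Regress:
  G ∩ del = {}  (empty — regression defined)
  G \ add = {ball_in(b4,rmD), carry(b3,right), free(left)} \ {ball_in(b4,rmD), free(left)} = {carry(b3,right)}
  ∪ pre   = {carry(b3,right)} ∪ {carry(b4,left), robot_in(rmD)}
          = {carry(b3,right), carry(b4,left), robot_in(rmD)}

== RESULT ==
["carry(b3,right)", "carry(b4,left)", "robot_in(rmD)"]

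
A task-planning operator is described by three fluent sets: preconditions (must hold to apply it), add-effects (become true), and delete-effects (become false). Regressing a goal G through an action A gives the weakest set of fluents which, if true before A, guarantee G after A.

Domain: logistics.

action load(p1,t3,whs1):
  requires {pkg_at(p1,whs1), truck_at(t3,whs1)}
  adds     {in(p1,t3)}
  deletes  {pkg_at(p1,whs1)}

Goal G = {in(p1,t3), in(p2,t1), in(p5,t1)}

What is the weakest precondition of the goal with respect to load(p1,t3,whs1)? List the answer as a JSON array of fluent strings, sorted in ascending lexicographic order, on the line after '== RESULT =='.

Regress:
  G ∩ del = {}  (empty — regression defined)
  G \ add = {in(p1,t3), in(p2,t1), in(p5,t1)} \ {in(p1,t3)} = {in(p2,t1), in(p5,t1)}
  ∪ pre   = {in(p2,t1), in(p5,t1)} ∪ {pkg_at(p1,whs1), truck_at(t3,whs1)}
          = {in(p2,t1), in(p5,t1), pkg_at(p1,whs1), truck_at(t3,whs1)}

== RESULT ==
["in(p2,t1)", "in(p5,t1)", "pkg_at(p1,whs1)", "truck_at(t3,whs1)"]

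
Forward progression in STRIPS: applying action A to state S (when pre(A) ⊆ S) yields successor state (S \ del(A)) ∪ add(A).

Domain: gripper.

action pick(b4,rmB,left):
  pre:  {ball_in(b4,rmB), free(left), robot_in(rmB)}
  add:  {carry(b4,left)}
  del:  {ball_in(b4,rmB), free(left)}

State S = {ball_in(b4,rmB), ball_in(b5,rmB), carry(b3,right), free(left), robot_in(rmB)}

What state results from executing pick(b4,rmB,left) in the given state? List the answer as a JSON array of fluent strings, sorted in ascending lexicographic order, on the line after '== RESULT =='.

Progress:
  pre ⊆ S: {ball_in(b4,rmB), free(left), robot_in(rmB)} ⊆ S  — applicable
  S \ del = {ball_in(b5,rmB), carry(b3,right), robot_in(rmB)}
  ∪ add   = {ball_in(b5,rmB), carry(b3,right), carry(b4,left), robot_in(rmB)}

== RESULT ==
["ball_in(b5,rmB)", "carry(b3,right)", "carry(b4,left)", "robot_in(rmB)"]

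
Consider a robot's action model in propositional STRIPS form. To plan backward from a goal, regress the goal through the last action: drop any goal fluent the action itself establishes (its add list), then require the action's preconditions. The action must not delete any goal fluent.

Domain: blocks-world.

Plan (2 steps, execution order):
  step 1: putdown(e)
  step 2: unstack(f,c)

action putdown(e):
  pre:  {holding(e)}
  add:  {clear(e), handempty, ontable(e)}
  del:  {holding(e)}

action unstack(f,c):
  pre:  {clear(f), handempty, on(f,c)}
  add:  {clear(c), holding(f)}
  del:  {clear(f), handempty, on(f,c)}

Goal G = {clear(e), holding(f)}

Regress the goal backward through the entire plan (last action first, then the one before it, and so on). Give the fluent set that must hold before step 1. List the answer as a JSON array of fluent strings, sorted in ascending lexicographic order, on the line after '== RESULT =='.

Work backward from the goal:
  through step 2 (unstack(f,c)): drop {holding(f)}, keep {clear(e)}, require {clear(f), handempty, on(f,c)}
    → {clear(e), clear(f), handempty, on(f,c)}
  through step 1 (putdown(e)): drop {clear(e), handempty}, keep {clear(f), on(f,c)}, require {holding(e)}
    → {clear(f), holding(e), on(f,c)}

== RESULT ==
["clear(f)", "holding(e)", "on(f,c)"]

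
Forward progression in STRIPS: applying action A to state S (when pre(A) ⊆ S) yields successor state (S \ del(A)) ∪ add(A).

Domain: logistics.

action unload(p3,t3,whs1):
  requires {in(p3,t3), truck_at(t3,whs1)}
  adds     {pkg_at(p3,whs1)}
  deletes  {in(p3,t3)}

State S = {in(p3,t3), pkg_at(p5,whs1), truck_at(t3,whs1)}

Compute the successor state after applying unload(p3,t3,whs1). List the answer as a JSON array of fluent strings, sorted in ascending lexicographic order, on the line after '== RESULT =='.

Progress:
  pre ⊆ S: {in(p3,t3), truck_at(t3,whs1)} ⊆ S  — applicable
  S \ del = {pkg_at(p5,whs1), truck_at(t3,whs1)}
  ∪ add   = {pkg_at(p3,whs1), pkg_at(p5,whs1), truck_at(t3,whs1)}

== RESULT ==
["pkg_at(p3,whs1)", "pkg_at(p5,whs1)", "truck_at(t3,whs1)"]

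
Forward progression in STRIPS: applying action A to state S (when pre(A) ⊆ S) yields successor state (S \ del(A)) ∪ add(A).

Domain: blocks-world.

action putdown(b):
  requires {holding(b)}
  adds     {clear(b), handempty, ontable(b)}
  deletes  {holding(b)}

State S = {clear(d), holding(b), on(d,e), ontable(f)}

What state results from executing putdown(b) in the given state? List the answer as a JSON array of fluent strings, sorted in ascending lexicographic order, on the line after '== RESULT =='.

Compute (S \ del) ∪ add:
  pre ⊆ S: {holding(b)} ⊆ S  — applicable
  S \ del = {clear(d), on(d,e), ontable(f)}
  ∪ add   = {clear(b), clear(d), handempty, on(d,e), ontable(b), ontable(f)}

== RESULT ==
["clear(b)", "clear(d)", "handempty", "on(d,e)", "ontable(b)", "ontable(f)"]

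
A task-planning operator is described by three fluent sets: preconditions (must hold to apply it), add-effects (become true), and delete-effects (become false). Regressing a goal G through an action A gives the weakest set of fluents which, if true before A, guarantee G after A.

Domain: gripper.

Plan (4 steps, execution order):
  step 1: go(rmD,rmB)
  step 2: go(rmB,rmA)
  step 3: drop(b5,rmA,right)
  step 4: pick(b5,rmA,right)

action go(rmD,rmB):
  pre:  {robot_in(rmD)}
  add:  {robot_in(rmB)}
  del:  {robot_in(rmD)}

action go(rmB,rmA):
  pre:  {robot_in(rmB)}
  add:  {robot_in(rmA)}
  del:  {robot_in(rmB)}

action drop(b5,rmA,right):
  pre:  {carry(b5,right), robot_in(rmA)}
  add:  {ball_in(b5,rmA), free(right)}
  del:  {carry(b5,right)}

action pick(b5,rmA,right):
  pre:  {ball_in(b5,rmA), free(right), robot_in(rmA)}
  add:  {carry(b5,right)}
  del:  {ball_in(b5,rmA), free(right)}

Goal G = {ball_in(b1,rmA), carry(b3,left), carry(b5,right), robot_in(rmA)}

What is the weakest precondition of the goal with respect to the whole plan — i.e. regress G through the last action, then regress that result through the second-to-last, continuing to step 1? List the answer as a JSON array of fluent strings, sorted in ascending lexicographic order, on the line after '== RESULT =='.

Work backward from the goal:
  through step 4 (pick(b5,rmA,right)): drop {carry(b5,right)}, keep {ball_in(b1,rmA), carry(b3,left), robot_in(rmA)}, require {ball_in(b5,rmA), free(right), robot_in(rmA)}
    → {ball_in(b1,rmA), ball_in(b5,rmA), carry(b3,left), free(right), robot_in(rmA)}
  through step 3 (drop(b5,rmA,right)): drop {ball_in(b5,rmA), free(right)}, keep {ball_in(b1,rmA), carry(b3,left), robot_in(rmA)}, require {carry(b5,right), robot_in(rmA)}
    → {ball_in(b1,rmA), carry(b3,left), carry(b5,right), robot_in(rmA)}
  through step 2 (go(rmB,rmA)): drop {robot_in(rmA)}, keep {ball_in(b1,rmA), carry(b3,left), carry(b5,right)}, require {robot_in(rmB)}
    → {ball_in(b1,rmA), carry(b3,left), carry(b5,right), robot_in(rmB)}
  through step 1 (go(rmD,rmB)): drop {robot_in(rmB)}, keep {ball_in(b1,rmA), carry(b3,left), carry(b5,right)}, require {robot_in(rmD)}
    → {ball_in(b1,rmA), carry(b3,left), carry(b5,right), robot_in(rmD)}

== RESULT ==
["ball_in(b1,rmA)", "carry(b3,left)", "carry(b5,right)", "robot_in(rmD)"]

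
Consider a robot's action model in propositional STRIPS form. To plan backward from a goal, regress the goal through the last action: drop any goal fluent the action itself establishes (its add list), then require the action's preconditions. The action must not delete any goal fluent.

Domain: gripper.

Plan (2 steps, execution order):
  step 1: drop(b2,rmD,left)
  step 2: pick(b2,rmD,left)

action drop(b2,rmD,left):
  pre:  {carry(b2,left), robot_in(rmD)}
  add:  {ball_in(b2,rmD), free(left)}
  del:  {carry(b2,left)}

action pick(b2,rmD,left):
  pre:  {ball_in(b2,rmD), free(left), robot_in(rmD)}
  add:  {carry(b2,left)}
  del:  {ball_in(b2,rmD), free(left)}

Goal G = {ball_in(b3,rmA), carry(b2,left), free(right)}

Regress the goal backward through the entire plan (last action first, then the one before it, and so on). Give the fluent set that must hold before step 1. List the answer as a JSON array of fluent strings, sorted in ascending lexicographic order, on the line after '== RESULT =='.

Work backward from the goal:
  through step 2 (pick(b2,rmD,left)): drop {carry(b2,left)}, keep {ball_in(b3,rmA), free(right)}, require {ball_in(b2,rmD), free(left), robot_in(rmD)}
    → {ball_in(b2,rmD), ball_in(b3,rmA), free(left), free(right), robot_in(rmD)}
  through step 1 (drop(b2,rmD,left)): drop {ball_in(b2,rmD), free(left)}, keep {ball_in(b3,rmA), free(right), robot_in(rmD)}, require {carry(b2,left), robot_in(rmD)}
    → {ball_in(b3,rmA), carry(b2,left), free(right), robot_in(rmD)}

== RESULT ==
["ball_in(b3,rmA)", "carry(b2,left)", "free(right)", "robot_in(rmD)"]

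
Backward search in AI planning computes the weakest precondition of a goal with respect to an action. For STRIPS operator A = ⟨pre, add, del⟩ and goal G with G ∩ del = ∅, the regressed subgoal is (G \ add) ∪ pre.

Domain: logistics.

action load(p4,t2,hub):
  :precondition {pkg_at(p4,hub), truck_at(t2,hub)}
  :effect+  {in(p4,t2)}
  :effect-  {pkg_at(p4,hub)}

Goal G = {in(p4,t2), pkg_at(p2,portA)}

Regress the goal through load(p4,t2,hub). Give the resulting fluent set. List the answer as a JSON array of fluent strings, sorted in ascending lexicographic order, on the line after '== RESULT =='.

Compute (G \ add) ∪ pre:
  G ∩ del = {}  (empty — regression defined)
  G \ add = {in(p4,t2), pkg_at(p2,portA)} \ {in(p4,t2)} = {pkg_at(p2,portA)}
  ∪ pre   = {pkg_at(p2,portA)} ∪ {pkg_at(p4,hub), truck_at(t2,hub)}
          = {pkg_at(p2,portA), pkg_at(p4,hub), truck_at(t2,hub)}

== RESULT ==
["pkg_at(p2,portA)", "pkg_at(p4,hub)", "truck_at(t2,hub)"]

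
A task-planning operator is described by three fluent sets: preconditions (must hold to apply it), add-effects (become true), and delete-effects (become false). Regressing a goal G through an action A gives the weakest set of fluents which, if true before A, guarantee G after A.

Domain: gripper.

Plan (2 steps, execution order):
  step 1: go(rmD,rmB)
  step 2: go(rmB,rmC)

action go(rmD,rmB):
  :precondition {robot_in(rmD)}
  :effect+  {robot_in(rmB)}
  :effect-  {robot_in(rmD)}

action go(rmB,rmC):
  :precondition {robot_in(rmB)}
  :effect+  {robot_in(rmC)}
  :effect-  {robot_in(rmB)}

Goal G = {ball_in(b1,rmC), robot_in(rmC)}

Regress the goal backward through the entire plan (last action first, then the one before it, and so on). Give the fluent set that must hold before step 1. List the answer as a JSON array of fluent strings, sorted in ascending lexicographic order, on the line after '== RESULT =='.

Work backward from the goal:
  through step 2 (go(rmB,rmC)): drop {robot_in(rmC)}, keep {ball_in(b1,rmC)}, require {robot_in(rmB)}
    → {ball_in(b1,rmC), robot_in(rmB)}
  through step 1 (go(rmD,rmB)): drop {robot_in(rmB)}, keep {ball_in(b1,rmC)}, require {robot_in(rmD)}
    → {ball_in(b1,rmC), robot_in(rmD)}

== RESULT ==
["ball_in(b1,rmC)", "robot_in(rmD)"]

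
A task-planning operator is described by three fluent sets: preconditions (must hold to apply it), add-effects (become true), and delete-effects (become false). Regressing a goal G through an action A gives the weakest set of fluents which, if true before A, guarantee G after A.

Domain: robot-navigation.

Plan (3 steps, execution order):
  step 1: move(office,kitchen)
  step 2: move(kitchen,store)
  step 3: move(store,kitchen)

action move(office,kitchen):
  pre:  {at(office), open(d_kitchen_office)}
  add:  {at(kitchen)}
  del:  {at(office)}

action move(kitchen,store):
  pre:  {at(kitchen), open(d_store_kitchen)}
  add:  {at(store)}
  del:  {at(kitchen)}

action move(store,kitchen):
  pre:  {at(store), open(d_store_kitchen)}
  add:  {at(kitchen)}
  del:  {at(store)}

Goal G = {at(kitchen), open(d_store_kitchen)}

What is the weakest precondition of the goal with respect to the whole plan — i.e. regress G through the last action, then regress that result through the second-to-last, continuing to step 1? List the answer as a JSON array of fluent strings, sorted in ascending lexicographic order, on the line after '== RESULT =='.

Work backward from the goal:
  through step 3 (move(store,kitchen)): drop {at(kitchen)}, keep {open(d_store_kitchen)}, require {at(store), open(d_store_kitchen)}
    → {at(store), open(d_store_kitchen)}
  through step 2 (move(kitchen,store)): drop {at(store)}, keep {open(d_store_kitchen)}, require {at(kitchen), open(d_store_kitchen)}
    → {at(kitchen), open(d_store_kitchen)}
  through step 1 (move(office,kitchen)): drop {at(kitchen)}, keep {open(d_store_kitchen)}, require {at(office), open(d_kitchen_office)}
    → {at(office), open(d_kitchen_office), open(d_store_kitchen)}

== RESULT ==
["at(office)", "open(d_kitchen_office)", "open(d_store_kitchen)"]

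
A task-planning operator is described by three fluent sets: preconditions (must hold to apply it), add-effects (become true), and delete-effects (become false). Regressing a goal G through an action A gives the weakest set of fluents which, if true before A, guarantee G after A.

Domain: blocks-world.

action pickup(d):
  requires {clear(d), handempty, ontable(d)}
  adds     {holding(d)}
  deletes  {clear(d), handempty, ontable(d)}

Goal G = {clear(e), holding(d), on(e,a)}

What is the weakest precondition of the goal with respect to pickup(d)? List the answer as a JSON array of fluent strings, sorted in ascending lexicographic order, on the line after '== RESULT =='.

Compute (G \ add) ∪ pre:
  G ∩ del = {}  (empty — regression defined)
  G \ add = {clear(e), holding(d), on(e,a)} \ {holding(d)} = {clear(e), on(e,a)}
  ∪ pre   = {clear(e), on(e,a)} ∪ {clear(d), handempty, ontable(d)}
          = {clear(d), clear(e), handempty, on(e,a), ontable(d)}

== RESULT ==
["clear(d)", "clear(e)", "handempty", "on(e,a)", "ontable(d)"]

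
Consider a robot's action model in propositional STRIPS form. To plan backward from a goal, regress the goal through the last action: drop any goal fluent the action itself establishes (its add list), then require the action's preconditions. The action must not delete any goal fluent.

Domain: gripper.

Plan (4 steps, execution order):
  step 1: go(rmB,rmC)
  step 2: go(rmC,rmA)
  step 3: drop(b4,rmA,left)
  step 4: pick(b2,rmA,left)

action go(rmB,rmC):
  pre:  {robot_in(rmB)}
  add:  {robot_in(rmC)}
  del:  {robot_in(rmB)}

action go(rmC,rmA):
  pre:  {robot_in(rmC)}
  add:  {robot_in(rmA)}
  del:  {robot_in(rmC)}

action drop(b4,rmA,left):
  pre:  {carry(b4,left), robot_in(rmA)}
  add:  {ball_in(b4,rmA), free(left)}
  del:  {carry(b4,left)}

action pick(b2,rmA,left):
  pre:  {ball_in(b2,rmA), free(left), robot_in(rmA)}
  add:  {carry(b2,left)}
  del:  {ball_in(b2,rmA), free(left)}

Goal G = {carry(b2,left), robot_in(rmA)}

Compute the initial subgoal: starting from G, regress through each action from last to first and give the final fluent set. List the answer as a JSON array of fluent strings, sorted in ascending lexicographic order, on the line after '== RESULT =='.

Work backward from the goal:
  through step 4 (pick(b2,rmA,left)): drop {carry(b2,left)}, keep {robot_in(rmA)}, require {ball_in(b2,rmA), free(left), robot_in(rmA)}
    → {ball_in(b2,rmA), free(left), robot_in(rmA)}
  through step 3 (drop(b4,rmA,left)): drop {free(left)}, keep {ball_in(b2,rmA), robot_in(rmA)}, require {carry(b4,left), robot_in(rmA)}
    → {ball_in(b2,rmA), carry(b4,left), robot_in(rmA)}
  through step 2 (go(rmC,rmA)): drop {robot_in(rmA)}, keep {ball_in(b2,rmA), carry(b4,left)}, require {robot_in(rmC)}
    → {ball_in(b2,rmA), carry(b4,left), robot_in(rmC)}
  through step 1 (go(rmB,rmC)): drop {robot_in(rmC)}, keep {ball_in(b2,rmA), carry(b4,left)}, require {robot_in(rmB)}
    → {ball_in(b2,rmA), carry(b4,left), robot_in(rmB)}

== RESULT ==
["ball_in(b2,rmA)", "carry(b4,left)", "robot_in(rmB)"]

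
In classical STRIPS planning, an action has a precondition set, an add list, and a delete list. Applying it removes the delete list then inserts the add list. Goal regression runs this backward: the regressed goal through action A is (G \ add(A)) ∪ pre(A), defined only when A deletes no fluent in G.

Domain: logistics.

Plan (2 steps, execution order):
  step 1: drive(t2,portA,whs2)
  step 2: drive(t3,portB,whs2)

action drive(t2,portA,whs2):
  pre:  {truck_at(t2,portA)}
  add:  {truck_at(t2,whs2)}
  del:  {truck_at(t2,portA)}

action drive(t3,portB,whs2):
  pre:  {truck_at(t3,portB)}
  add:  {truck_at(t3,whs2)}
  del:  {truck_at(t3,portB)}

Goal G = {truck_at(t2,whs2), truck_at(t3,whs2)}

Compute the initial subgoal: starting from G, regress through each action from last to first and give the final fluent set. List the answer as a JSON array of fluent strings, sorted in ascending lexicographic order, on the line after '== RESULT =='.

Work backward from the goal:
  through step 2 (drive(t3,portB,whs2)): drop {truck_at(t3,whs2)}, keep {truck_at(t2,whs2)}, require {truck_at(t3,portB)}
    → {truck_at(t2,whs2), truck_at(t3,portB)}
  through step 1 (drive(t2,portA,whs2)): drop {truck_at(t2,whs2)}, keep {truck_at(t3,portB)}, require {truck_at(t2,portA)}
    → {truck_at(t2,portA), truck_at(t3,portB)}

== RESULT ==
["truck_at(t2,portA)", "truck_at(t3,portB)"]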